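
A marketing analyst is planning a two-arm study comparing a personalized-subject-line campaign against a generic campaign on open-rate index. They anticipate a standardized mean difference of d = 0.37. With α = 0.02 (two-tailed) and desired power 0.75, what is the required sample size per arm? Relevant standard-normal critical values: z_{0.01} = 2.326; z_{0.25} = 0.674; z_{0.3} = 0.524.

For two independent groups with equal n: n = 2·((z_{α/2} + z_β) / d)².
z_{α/2} + z_β = 2.326 + 0.674 = 3.000.
n = 2 × (3.000 / 0.37)² = 2 × 8.108² = 2 × 65.74 = 131.5.
Round up to the next whole participant.

n = 132 per group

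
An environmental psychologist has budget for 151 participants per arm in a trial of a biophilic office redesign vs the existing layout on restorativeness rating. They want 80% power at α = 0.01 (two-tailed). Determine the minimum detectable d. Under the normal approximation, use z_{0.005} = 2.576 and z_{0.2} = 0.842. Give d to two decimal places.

For two independent groups of n = 151 each: d_min = (z_{α/2} + z_β)·√(2/n).
z-sum = 2.576 + 0.842 = 3.418.
d_min = 3.418 × √(2/151) = 3.418 × 0.1151 = 0.393.

d_min ≈ 0.39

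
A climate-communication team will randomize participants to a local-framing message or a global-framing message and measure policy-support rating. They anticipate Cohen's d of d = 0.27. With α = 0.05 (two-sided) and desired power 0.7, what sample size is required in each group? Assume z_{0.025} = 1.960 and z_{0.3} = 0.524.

For two independent groups with equal n: n = 2·((z_{α/2} + z_β) / d)².
z_{α/2} + z_β = 1.960 + 0.524 = 2.484.
n = 2 × (2.484 / 0.27)² = 2 × 9.200² = 2 × 84.64 = 169.3.
Round up to the next whole participant.

n = 170 per group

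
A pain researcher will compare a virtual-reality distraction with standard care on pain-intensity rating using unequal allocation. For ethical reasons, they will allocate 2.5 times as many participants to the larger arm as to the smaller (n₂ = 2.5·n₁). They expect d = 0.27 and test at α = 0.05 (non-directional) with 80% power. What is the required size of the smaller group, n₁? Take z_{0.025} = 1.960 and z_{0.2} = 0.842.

n₁ = 151

With allocation ratio k = n₂/n₁ = 2.5, Var(x̄₁−x̄₂) = σ²(1/n₁ + 1/(k·n₁)) = σ²·(k+1)/(k·n₁).
So n₁ = (1 + 1/k)·((z_{α/2} + z_β)/d)² = 1.400 × (2.802/0.27)².
n₁ = 1.400 × 107.70 = 150.8.
Round up: n₁ = 151, giving n₂ = ⌈2.5 × 151⌉ = ⌈377.5⌉ = 378.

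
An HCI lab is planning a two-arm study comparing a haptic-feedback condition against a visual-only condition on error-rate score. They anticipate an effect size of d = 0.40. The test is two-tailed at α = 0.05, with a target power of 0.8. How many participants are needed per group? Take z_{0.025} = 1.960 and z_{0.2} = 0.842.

For two independent groups with equal n: n = 2·((z_{α/2} + z_β) / d)².
z_{α/2} + z_β = 1.960 + 0.842 = 2.802.
n = 2 × (2.802 / 0.40)² = 2 × 7.005² = 2 × 49.07 = 98.1.
Round up to the next whole participant.

n = 99 per group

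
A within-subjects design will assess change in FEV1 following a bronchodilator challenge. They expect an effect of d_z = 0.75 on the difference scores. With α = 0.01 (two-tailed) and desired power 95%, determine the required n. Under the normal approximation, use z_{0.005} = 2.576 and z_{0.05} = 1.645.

n = 32 pairs

For a paired (one-sample on differences) test: n = ((z_{α/2} + z_β) / d)².
z_{α/2} + z_β = 2.576 + 1.645 = 4.221.
n = (4.221 / 0.75)² = 5.628² = 31.67.
Round up.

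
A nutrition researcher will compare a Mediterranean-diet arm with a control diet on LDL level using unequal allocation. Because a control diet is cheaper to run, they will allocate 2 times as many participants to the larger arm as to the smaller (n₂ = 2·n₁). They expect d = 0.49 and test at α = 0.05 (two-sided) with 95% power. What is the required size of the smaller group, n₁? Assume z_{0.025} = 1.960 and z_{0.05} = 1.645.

With allocation ratio k = n₂/n₁ = 2, Var(x̄₁−x̄₂) = σ²(1/n₁ + 1/(k·n₁)) = σ²·(k+1)/(k·n₁).
So n₁ = (1 + 1/k)·((z_{α/2} + z_β)/d)² = 1.500 × (3.605/0.49)².
n₁ = 1.500 × 54.13 = 81.2.
Round up: n₁ = 82, giving n₂ = 2 × 82 = 164.

n₁ = 82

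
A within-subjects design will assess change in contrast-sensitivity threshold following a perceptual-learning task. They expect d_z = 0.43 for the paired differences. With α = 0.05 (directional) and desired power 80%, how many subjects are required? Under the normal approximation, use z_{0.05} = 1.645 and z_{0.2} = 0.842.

n = 34 pairs

For a paired (one-sample on differences) test: n = ((z_{α} + z_β) / d)².
z_{α} + z_β = 1.645 + 0.842 = 2.487.
n = (2.487 / 0.43)² = 5.784² = 33.45.
Round up.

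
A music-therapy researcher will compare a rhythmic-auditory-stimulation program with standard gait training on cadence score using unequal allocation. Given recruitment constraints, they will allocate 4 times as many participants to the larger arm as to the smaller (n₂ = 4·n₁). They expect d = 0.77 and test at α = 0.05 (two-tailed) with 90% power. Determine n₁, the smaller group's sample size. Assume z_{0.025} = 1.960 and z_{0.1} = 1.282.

With allocation ratio k = n₂/n₁ = 4, Var(x̄₁−x̄₂) = σ²(1/n₁ + 1/(k·n₁)) = σ²·(k+1)/(k·n₁).
So n₁ = (1 + 1/k)·((z_{α/2} + z_β)/d)² = 1.250 × (3.242/0.77)².
n₁ = 1.250 × 17.73 = 22.2.
Round up: n₁ = 23, giving n₂ = 4 × 23 = 92.

n₁ = 23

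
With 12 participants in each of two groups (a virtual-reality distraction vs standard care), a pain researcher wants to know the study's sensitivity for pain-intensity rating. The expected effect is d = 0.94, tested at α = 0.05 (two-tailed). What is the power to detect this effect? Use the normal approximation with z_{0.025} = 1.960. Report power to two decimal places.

power ≈ 0.63

For two equal groups, power = Φ(d·√(n/2) − z_{α/2}).
d·√(n/2) = 0.94 × √(12/2) = 0.94 × 2.449 = 2.303.
z_β = 2.303 − 1.960 = 0.343.
Power = Φ(0.343) = 0.634.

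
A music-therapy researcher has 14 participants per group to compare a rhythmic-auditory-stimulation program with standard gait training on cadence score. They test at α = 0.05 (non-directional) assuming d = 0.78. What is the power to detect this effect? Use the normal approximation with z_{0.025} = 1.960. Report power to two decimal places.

power ≈ 0.54

For two equal groups, power = Φ(d·√(n/2) − z_{α/2}).
d·√(n/2) = 0.78 × √(14/2) = 0.78 × 2.646 = 2.064.
z_β = 2.064 − 1.960 = 0.104.
Power = Φ(0.104) = 0.541.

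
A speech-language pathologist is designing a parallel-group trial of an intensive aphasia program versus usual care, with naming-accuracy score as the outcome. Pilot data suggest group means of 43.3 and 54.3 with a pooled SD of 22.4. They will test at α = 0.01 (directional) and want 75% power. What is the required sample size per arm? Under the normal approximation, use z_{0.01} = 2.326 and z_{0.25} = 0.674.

n = 75 per group

Cohen's d = |M₁ − M₂| / SD_pooled = |43.3 − 54.3| / 22.4 = 11.0 / 22.4 = 0.491.
For two independent groups with equal n: n = 2·((z_{α} + z_β) / d)².
z_{α} + z_β = 2.326 + 0.674 = 3.000.
n = 2 × (3.000 / 0.491)² = 2 × 6.110² = 2 × 37.33 = 74.7.
Round up to the next whole participant.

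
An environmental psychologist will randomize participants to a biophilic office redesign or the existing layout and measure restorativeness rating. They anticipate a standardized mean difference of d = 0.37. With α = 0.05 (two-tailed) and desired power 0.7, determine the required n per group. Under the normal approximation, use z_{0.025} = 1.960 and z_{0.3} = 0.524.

n = 91 per group

For two independent groups with equal n: n = 2·((z_{α/2} + z_β) / d)².
z_{α/2} + z_β = 1.960 + 0.524 = 2.484.
n = 2 × (2.484 / 0.37)² = 2 × 6.714² = 2 × 45.07 = 90.1.
Round up to the next whole participant.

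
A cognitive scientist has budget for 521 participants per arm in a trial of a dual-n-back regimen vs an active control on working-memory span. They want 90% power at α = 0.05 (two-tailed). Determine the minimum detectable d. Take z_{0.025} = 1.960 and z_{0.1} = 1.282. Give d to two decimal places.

For two independent groups of n = 521 each: d_min = (z_{α/2} + z_β)·√(2/n).
z-sum = 1.960 + 1.282 = 3.242.
d_min = 3.242 × √(2/521) = 3.242 × 0.0620 = 0.201.

d_min ≈ 0.20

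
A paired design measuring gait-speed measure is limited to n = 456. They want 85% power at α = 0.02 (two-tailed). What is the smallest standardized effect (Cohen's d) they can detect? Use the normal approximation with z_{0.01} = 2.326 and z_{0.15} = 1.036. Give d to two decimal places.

d_min ≈ 0.16

For a single sample (or paired design) of n = 456: d_min = (z_{α/2} + z_β)/√n.
z-sum = 2.326 + 1.036 = 3.362.
d_min = 3.362 / √456 = 3.362 / 21.354 = 0.157.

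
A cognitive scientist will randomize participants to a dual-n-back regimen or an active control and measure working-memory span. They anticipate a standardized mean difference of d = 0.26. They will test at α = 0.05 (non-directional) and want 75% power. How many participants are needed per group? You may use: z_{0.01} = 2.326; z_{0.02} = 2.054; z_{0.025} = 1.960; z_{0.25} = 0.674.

For two independent groups with equal n: n = 2·((z_{α/2} + z_β) / d)².
z_{α/2} + z_β = 1.960 + 0.674 = 2.634.
n = 2 × (2.634 / 0.26)² = 2 × 10.131² = 2 × 102.63 = 205.3.
Round up to the next whole participant.

n = 206 per group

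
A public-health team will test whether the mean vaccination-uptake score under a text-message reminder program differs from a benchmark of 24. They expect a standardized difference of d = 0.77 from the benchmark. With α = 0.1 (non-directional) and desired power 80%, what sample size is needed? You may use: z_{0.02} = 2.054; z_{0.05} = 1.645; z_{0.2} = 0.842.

For a one-sample test: n = ((z_{α/2} + z_β) / d)².
z_{α/2} + z_β = 1.645 + 0.842 = 2.487.
n = (2.487 / 0.77)² = 3.230² = 10.43.
Round up.

n = 11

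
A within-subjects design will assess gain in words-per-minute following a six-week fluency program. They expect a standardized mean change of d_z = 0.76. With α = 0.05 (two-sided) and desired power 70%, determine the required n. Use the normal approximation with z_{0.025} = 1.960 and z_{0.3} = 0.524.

For a paired (one-sample on differences) test: n = ((z_{α/2} + z_β) / d)².
z_{α/2} + z_β = 1.960 + 0.524 = 2.484.
n = (2.484 / 0.76)² = 3.268² = 10.68.
Round up.

n = 11 pairs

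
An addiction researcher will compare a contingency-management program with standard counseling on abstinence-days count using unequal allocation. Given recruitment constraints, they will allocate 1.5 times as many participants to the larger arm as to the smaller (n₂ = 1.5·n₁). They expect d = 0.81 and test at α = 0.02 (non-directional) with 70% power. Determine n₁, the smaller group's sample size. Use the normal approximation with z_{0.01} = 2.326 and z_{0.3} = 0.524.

n₁ = 21

With allocation ratio k = n₂/n₁ = 1.5, Var(x̄₁−x̄₂) = σ²(1/n₁ + 1/(k·n₁)) = σ²·(k+1)/(k·n₁).
So n₁ = (1 + 1/k)·((z_{α/2} + z_β)/d)² = 1.667 × (2.850/0.81)².
n₁ = 1.667 × 12.38 = 20.6.
Round up: n₁ = 21, giving n₂ = ⌈1.5 × 21⌉ = ⌈31.5⌉ = 32.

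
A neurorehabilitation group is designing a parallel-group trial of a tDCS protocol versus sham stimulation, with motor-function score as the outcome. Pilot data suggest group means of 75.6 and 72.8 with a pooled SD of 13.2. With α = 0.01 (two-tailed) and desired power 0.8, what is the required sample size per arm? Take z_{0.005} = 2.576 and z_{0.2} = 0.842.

Cohen's d = |M₁ − M₂| / SD_pooled = |75.6 − 72.8| / 13.2 = 2.8 / 13.2 = 0.212.
For two independent groups with equal n: n = 2·((z_{α/2} + z_β) / d)².
z_{α/2} + z_β = 2.576 + 0.842 = 3.418.
n = 2 × (3.418 / 0.212)² = 2 × 16.123² = 2 × 259.94 = 519.9.
Round up to the next whole participant.

n = 520 per group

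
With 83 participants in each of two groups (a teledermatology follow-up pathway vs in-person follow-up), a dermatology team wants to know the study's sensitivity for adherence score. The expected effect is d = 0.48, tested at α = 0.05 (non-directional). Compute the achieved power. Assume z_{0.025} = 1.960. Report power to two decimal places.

power ≈ 0.87

For two equal groups, power = Φ(d·√(n/2) − z_{α/2}).
d·√(n/2) = 0.48 × √(83/2) = 0.48 × 6.442 = 3.092.
z_β = 3.092 − 1.960 = 1.132.
Power = Φ(1.132) = 0.871.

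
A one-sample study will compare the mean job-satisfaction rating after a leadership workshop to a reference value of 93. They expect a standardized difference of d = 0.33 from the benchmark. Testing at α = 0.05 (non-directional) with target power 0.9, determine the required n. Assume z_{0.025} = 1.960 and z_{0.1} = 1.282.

n = 97

For a one-sample test: n = ((z_{α/2} + z_β) / d)².
z_{α/2} + z_β = 1.960 + 1.282 = 3.242.
n = (3.242 / 0.33)² = 9.824² = 96.52.
Round up.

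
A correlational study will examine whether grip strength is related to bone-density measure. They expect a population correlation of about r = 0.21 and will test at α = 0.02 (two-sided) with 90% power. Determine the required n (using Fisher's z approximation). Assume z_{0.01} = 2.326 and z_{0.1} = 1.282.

n = 290

Fisher's z: C = ½·ln((1+r)/(1−r)) = ½·ln(1.5316) = 0.2132.
n = ((z_{α/2} + z_β)/C)² + 3.
(2.326 + 1.282) / 0.2132 = 3.608 / 0.2132 = 16.923.
n = 16.923² + 3 = 286.39 + 3 = 289.4.
Round up.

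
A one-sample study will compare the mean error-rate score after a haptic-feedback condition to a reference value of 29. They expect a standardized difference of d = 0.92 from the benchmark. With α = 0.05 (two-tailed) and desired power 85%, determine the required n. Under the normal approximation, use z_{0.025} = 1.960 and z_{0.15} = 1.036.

n = 11

For a one-sample test: n = ((z_{α/2} + z_β) / d)².
z_{α/2} + z_β = 1.960 + 1.036 = 2.996.
n = (2.996 / 0.92)² = 3.257² = 10.60.
Round up.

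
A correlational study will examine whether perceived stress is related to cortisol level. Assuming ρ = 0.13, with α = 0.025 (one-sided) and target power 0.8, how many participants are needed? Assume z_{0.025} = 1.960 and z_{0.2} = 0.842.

Fisher's z: C = ½·ln((1+r)/(1−r)) = ½·ln(1.2989) = 0.1307.
n = ((z_{α} + z_β)/C)² + 3.
(1.960 + 0.842) / 0.1307 = 2.802 / 0.1307 = 21.438.
n = 21.438² + 3 = 459.61 + 3 = 462.6.
Round up.

n = 463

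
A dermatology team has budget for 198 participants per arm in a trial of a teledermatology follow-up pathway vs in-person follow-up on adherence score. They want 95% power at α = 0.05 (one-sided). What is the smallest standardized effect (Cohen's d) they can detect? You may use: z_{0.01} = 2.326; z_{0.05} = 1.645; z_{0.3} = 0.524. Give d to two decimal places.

For two independent groups of n = 198 each: d_min = (z_{α} + z_β)·√(2/n).
z-sum = 1.645 + 1.645 = 3.290.
d_min = 3.290 × √(2/198) = 3.290 × 0.1005 = 0.331.

d_min ≈ 0.33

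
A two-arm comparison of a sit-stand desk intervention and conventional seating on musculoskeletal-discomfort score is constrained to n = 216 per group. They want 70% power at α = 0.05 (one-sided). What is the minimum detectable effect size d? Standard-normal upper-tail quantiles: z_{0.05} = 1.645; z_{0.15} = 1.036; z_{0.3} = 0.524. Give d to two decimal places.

d_min ≈ 0.21

For two independent groups of n = 216 each: d_min = (z_{α} + z_β)·√(2/n).
z-sum = 1.645 + 0.524 = 2.169.
d_min = 2.169 × √(2/216) = 2.169 × 0.0962 = 0.209.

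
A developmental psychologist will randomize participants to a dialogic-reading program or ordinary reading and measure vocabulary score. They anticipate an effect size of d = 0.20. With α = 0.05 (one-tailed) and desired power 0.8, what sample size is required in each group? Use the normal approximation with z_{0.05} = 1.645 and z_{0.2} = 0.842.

n = 310 per group

For two independent groups with equal n: n = 2·((z_{α} + z_β) / d)².
z_{α} + z_β = 1.645 + 0.842 = 2.487.
n = 2 × (2.487 / 0.20)² = 2 × 12.435² = 2 × 154.63 = 309.3.
Round up to the next whole participant.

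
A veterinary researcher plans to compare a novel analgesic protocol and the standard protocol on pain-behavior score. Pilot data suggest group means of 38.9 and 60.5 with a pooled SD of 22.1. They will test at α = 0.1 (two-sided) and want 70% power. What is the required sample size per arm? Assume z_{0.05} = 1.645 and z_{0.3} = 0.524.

n = 10 per group

Cohen's d = |M₁ − M₂| / SD_pooled = |38.9 − 60.5| / 22.1 = 21.6 / 22.1 = 0.977.
For two independent groups with equal n: n = 2·((z_{α/2} + z_β) / d)².
z_{α/2} + z_β = 1.645 + 0.524 = 2.169.
n = 2 × (2.169 / 0.977)² = 2 × 2.220² = 2 × 4.93 = 9.9.
Round up to the next whole participant.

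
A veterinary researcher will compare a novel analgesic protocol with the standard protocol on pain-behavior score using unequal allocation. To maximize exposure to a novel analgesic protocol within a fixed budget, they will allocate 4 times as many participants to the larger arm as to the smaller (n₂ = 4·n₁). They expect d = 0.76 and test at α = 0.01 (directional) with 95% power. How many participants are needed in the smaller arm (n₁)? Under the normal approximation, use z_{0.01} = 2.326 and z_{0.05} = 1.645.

n₁ = 35

With allocation ratio k = n₂/n₁ = 4, Var(x̄₁−x̄₂) = σ²(1/n₁ + 1/(k·n₁)) = σ²·(k+1)/(k·n₁).
So n₁ = (1 + 1/k)·((z_{α} + z_β)/d)² = 1.250 × (3.971/0.76)².
n₁ = 1.250 × 27.30 = 34.1.
Round up: n₁ = 35, giving n₂ = 4 × 35 = 140.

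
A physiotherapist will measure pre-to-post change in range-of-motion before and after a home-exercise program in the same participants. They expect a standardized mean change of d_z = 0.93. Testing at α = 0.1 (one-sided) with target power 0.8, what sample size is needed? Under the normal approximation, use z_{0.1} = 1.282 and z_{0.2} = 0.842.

n = 6 pairs

For a paired (one-sample on differences) test: n = ((z_{α} + z_β) / d)².
z_{α} + z_β = 1.282 + 0.842 = 2.124.
n = (2.124 / 0.93)² = 2.284² = 5.22.
Round up.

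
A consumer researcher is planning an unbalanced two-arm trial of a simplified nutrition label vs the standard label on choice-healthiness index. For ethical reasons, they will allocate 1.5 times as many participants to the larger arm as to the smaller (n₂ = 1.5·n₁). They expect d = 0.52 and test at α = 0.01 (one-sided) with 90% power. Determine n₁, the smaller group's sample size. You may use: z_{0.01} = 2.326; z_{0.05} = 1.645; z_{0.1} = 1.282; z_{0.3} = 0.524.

With allocation ratio k = n₂/n₁ = 1.5, Var(x̄₁−x̄₂) = σ²(1/n₁ + 1/(k·n₁)) = σ²·(k+1)/(k·n₁).
So n₁ = (1 + 1/k)·((z_{α} + z_β)/d)² = 1.667 × (3.608/0.52)².
n₁ = 1.667 × 48.14 = 80.2.
Round up: n₁ = 81, giving n₂ = ⌈1.5 × 81⌉ = ⌈121.5⌉ = 122.

n₁ = 81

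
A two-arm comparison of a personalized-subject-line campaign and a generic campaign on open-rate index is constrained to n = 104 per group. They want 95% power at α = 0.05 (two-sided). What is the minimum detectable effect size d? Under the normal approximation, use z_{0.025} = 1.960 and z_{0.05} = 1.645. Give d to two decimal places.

d_min ≈ 0.50

For two independent groups of n = 104 each: d_min = (z_{α/2} + z_β)·√(2/n).
z-sum = 1.960 + 1.645 = 3.605.
d_min = 3.605 × √(2/104) = 3.605 × 0.1387 = 0.500.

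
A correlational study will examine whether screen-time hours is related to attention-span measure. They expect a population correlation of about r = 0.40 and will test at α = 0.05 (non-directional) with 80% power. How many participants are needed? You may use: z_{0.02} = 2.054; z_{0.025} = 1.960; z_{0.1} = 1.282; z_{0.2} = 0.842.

Fisher's z: C = ½·ln((1+r)/(1−r)) = ½·ln(2.3333) = 0.4236.
n = ((z_{α/2} + z_β)/C)² + 3.
(1.960 + 0.842) / 0.4236 = 2.802 / 0.4236 = 6.615.
n = 6.615² + 3 = 43.75 + 3 = 46.8.
Round up.

n = 47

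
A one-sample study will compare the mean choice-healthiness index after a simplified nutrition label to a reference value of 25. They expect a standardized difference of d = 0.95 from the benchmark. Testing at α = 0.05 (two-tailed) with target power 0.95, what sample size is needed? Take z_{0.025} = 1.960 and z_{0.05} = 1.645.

For a one-sample test: n = ((z_{α/2} + z_β) / d)².
z_{α/2} + z_β = 1.960 + 1.645 = 3.605.
n = (3.605 / 0.95)² = 3.795² = 14.40.
Round up.

n = 15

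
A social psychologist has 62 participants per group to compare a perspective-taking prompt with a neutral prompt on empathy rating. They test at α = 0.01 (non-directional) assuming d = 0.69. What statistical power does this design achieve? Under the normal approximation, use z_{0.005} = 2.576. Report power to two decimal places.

power ≈ 0.90

For two equal groups, power = Φ(d·√(n/2) − z_{α/2}).
d·√(n/2) = 0.69 × √(62/2) = 0.69 × 5.568 = 3.842.
z_β = 3.842 − 2.576 = 1.266.
Power = Φ(1.266) = 0.897.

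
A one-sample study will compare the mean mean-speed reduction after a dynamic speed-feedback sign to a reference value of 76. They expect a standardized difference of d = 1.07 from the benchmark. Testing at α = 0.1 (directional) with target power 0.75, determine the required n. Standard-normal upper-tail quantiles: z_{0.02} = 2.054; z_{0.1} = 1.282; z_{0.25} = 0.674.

For a one-sample test: n = ((z_{α} + z_β) / d)².
z_{α} + z_β = 1.282 + 0.674 = 1.956.
n = (1.956 / 1.07)² = 1.828² = 3.34.
Round up.

n = 4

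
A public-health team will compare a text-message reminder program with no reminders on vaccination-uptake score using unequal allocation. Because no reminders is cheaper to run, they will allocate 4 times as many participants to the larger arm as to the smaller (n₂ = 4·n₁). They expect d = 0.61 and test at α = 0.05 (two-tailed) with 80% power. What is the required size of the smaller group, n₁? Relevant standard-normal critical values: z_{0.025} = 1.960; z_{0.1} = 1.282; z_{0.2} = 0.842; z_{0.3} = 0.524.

n₁ = 27

With allocation ratio k = n₂/n₁ = 4, Var(x̄₁−x̄₂) = σ²(1/n₁ + 1/(k·n₁)) = σ²·(k+1)/(k·n₁).
So n₁ = (1 + 1/k)·((z_{α/2} + z_β)/d)² = 1.250 × (2.802/0.61)².
n₁ = 1.250 × 21.10 = 26.4.
Round up: n₁ = 27, giving n₂ = 4 × 27 = 108.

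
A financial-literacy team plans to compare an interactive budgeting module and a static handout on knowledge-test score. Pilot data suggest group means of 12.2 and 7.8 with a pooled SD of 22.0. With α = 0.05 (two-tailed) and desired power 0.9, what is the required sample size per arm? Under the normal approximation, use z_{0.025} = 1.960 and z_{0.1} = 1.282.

n = 526 per group

Cohen's d = |M₁ − M₂| / SD_pooled = |12.2 − 7.8| / 22.0 = 4.4 / 22.0 = 0.200.
For two independent groups with equal n: n = 2·((z_{α/2} + z_β) / d)².
z_{α/2} + z_β = 1.960 + 1.282 = 3.242.
n = 2 × (3.242 / 0.200)² = 2 × 16.210² = 2 × 262.76 = 525.5.
Round up to the next whole participant.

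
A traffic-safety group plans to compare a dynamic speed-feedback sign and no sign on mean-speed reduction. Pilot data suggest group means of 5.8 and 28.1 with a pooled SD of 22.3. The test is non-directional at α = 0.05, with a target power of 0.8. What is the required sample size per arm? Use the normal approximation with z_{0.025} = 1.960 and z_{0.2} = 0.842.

n = 16 per group

Cohen's d = |M₁ − M₂| / SD_pooled = |5.8 − 28.1| / 22.3 = 22.3 / 22.3 = 1.000.
For two independent groups with equal n: n = 2·((z_{α/2} + z_β) / d)².
z_{α/2} + z_β = 1.960 + 0.842 = 2.802.
n = 2 × (2.802 / 1.000)² = 2 × 2.802² = 2 × 7.85 = 15.7.
Round up to the next whole participant.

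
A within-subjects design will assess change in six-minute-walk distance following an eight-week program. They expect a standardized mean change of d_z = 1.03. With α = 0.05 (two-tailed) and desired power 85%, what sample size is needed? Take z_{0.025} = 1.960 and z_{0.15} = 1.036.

n = 9 pairs

For a paired (one-sample on differences) test: n = ((z_{α/2} + z_β) / d)².
z_{α/2} + z_β = 1.960 + 1.036 = 2.996.
n = (2.996 / 1.03)² = 2.909² = 8.46.
Round up.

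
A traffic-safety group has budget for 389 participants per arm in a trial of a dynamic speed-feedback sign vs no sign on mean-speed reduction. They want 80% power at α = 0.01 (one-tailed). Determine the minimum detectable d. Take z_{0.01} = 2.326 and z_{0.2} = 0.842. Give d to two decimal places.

For two independent groups of n = 389 each: d_min = (z_{α} + z_β)·√(2/n).
z-sum = 2.326 + 0.842 = 3.168.
d_min = 3.168 × √(2/389) = 3.168 × 0.0717 = 0.227.

d_min ≈ 0.23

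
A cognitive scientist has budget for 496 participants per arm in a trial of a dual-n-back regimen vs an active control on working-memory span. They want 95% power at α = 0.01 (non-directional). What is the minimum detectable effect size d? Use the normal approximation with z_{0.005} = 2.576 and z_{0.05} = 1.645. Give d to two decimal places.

d_min ≈ 0.27

For two independent groups of n = 496 each: d_min = (z_{α/2} + z_β)·√(2/n).
z-sum = 2.576 + 1.645 = 4.221.
d_min = 4.221 × √(2/496) = 4.221 × 0.0635 = 0.268.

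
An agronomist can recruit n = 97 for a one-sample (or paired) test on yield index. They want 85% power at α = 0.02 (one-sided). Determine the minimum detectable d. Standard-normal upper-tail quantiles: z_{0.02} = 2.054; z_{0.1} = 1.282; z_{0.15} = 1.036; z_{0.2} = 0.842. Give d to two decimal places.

d_min ≈ 0.31

For a single sample (or paired design) of n = 97: d_min = (z_{α} + z_β)/√n.
z-sum = 2.054 + 1.036 = 3.090.
d_min = 3.090 / √97 = 3.090 / 9.849 = 0.314.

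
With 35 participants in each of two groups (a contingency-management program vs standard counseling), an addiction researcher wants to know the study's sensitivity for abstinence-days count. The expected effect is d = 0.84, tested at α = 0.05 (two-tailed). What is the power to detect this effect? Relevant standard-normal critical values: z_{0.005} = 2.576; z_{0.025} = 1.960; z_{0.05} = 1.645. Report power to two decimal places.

power ≈ 0.94

For two equal groups, power = Φ(d·√(n/2) − z_{α/2}).
d·√(n/2) = 0.84 × √(35/2) = 0.84 × 4.183 = 3.514.
z_β = 3.514 − 1.960 = 1.554.
Power = Φ(1.554) = 0.940.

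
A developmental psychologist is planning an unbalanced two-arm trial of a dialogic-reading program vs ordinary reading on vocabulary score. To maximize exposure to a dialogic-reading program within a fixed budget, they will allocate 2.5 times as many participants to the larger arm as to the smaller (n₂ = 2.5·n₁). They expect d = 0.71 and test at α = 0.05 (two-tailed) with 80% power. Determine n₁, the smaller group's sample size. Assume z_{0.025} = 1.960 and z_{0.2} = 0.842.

With allocation ratio k = n₂/n₁ = 2.5, Var(x̄₁−x̄₂) = σ²(1/n₁ + 1/(k·n₁)) = σ²·(k+1)/(k·n₁).
So n₁ = (1 + 1/k)·((z_{α/2} + z_β)/d)² = 1.400 × (2.802/0.71)².
n₁ = 1.400 × 15.57 = 21.8.
Round up: n₁ = 22, giving n₂ = 2.5 × 22 = 55.

n₁ = 22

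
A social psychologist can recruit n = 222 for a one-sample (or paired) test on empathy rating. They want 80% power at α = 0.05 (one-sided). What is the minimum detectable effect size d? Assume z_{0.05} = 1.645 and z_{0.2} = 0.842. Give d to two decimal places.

For a single sample (or paired design) of n = 222: d_min = (z_{α} + z_β)/√n.
z-sum = 1.645 + 0.842 = 2.487.
d_min = 2.487 / √222 = 2.487 / 14.900 = 0.167.

d_min ≈ 0.17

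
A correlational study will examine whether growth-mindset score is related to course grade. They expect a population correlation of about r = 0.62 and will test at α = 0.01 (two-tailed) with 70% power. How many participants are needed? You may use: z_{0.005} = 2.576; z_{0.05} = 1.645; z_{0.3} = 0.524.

Fisher's z: C = ½·ln((1+r)/(1−r)) = ½·ln(4.2632) = 0.7250.
n = ((z_{α/2} + z_β)/C)² + 3.
(2.576 + 0.524) / 0.7250 = 3.100 / 0.7250 = 4.276.
n = 4.276² + 3 = 18.28 + 3 = 21.3.
Round up.

n = 22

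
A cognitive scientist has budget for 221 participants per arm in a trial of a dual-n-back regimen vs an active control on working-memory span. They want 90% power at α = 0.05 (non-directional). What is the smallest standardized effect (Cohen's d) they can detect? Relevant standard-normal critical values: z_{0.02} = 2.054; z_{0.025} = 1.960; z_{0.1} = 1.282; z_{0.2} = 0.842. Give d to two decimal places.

For two independent groups of n = 221 each: d_min = (z_{α/2} + z_β)·√(2/n).
z-sum = 1.960 + 1.282 = 3.242.
d_min = 3.242 × √(2/221) = 3.242 × 0.0951 = 0.308.

d_min ≈ 0.31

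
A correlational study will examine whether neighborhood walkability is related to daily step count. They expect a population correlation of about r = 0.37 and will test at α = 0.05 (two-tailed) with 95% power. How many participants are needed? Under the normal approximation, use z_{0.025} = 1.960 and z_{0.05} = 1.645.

Fisher's z: C = ½·ln((1+r)/(1−r)) = ½·ln(2.1746) = 0.3884.
n = ((z_{α/2} + z_β)/C)² + 3.
(1.960 + 1.645) / 0.3884 = 3.605 / 0.3884 = 9.282.
n = 9.282² + 3 = 86.15 + 3 = 89.1.
Round up.

n = 90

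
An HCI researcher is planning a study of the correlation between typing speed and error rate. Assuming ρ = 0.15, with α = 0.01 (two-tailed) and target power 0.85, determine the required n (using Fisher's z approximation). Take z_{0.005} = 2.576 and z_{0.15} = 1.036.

Fisher's z: C = ½·ln((1+r)/(1−r)) = ½·ln(1.3529) = 0.1511.
n = ((z_{α/2} + z_β)/C)² + 3.
(2.576 + 1.036) / 0.1511 = 3.612 / 0.1511 = 23.905.
n = 23.905² + 3 = 571.43 + 3 = 574.4.
Round up.

n = 575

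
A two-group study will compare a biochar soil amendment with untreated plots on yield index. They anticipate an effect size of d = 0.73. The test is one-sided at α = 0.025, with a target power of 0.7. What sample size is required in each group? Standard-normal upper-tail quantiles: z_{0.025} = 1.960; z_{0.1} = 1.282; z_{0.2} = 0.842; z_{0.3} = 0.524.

For two independent groups with equal n: n = 2·((z_{α} + z_β) / d)².
z_{α} + z_β = 1.960 + 0.524 = 2.484.
n = 2 × (2.484 / 0.73)² = 2 × 3.403² = 2 × 11.58 = 23.2.
Round up to the next whole participant.

n = 24 per group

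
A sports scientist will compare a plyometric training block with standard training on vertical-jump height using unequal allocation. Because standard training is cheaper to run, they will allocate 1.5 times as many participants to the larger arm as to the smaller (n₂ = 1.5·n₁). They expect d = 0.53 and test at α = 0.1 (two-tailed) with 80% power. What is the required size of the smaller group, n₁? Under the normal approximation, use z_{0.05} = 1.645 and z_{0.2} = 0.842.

n₁ = 37

With allocation ratio k = n₂/n₁ = 1.5, Var(x̄₁−x̄₂) = σ²(1/n₁ + 1/(k·n₁)) = σ²·(k+1)/(k·n₁).
So n₁ = (1 + 1/k)·((z_{α/2} + z_β)/d)² = 1.667 × (2.487/0.53)².
n₁ = 1.667 × 22.02 = 36.7.
Round up: n₁ = 37, giving n₂ = ⌈1.5 × 37⌉ = ⌈55.5⌉ = 56.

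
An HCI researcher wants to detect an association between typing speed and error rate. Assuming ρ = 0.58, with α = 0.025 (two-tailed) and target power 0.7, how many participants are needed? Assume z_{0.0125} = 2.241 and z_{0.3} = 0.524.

n = 21

Fisher's z: C = ½·ln((1+r)/(1−r)) = ½·ln(3.7619) = 0.6625.
n = ((z_{α/2} + z_β)/C)² + 3.
(2.241 + 0.524) / 0.6625 = 2.765 / 0.6625 = 4.174.
n = 4.174² + 3 = 17.42 + 3 = 20.4.
Round up.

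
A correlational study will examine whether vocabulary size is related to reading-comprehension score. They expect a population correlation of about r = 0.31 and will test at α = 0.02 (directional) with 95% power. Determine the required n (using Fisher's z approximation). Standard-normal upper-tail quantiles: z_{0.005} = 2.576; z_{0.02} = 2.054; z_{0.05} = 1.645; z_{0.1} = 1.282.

Fisher's z: C = ½·ln((1+r)/(1−r)) = ½·ln(1.8986) = 0.3205.
n = ((z_{α} + z_β)/C)² + 3.
(2.054 + 1.645) / 0.3205 = 3.699 / 0.3205 = 11.541.
n = 11.541² + 3 = 133.20 + 3 = 136.2.
Round up.

n = 137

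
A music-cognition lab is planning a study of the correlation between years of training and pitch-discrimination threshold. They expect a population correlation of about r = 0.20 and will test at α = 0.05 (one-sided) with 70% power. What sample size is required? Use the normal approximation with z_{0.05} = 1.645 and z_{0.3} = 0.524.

Fisher's z: C = ½·ln((1+r)/(1−r)) = ½·ln(1.5000) = 0.2027.
n = ((z_{α} + z_β)/C)² + 3.
(1.645 + 0.524) / 0.2027 = 2.169 / 0.2027 = 10.701.
n = 10.701² + 3 = 114.50 + 3 = 117.5.
Round up.

n = 118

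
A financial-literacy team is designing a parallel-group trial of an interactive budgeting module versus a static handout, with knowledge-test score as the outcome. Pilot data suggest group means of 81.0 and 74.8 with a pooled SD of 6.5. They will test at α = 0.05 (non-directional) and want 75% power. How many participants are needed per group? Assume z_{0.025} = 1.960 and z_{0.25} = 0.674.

Cohen's d = |M₁ − M₂| / SD_pooled = |81.0 − 74.8| / 6.5 = 6.2 / 6.5 = 0.954.
For two independent groups with equal n: n = 2·((z_{α/2} + z_β) / d)².
z_{α/2} + z_β = 1.960 + 0.674 = 2.634.
n = 2 × (2.634 / 0.954)² = 2 × 2.761² = 2 × 7.62 = 15.2.
Round up to the next whole participant.

n = 16 per group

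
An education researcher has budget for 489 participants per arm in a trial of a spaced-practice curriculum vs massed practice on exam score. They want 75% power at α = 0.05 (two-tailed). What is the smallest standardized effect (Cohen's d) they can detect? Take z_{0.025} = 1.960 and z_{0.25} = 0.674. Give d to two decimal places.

For two independent groups of n = 489 each: d_min = (z_{α/2} + z_β)·√(2/n).
z-sum = 1.960 + 0.674 = 2.634.
d_min = 2.634 × √(2/489) = 2.634 × 0.0640 = 0.168.

d_min ≈ 0.17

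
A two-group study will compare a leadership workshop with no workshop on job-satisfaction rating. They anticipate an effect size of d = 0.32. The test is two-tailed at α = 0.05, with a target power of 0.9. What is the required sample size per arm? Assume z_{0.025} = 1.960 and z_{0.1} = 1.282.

n = 206 per group

For two independent groups with equal n: n = 2·((z_{α/2} + z_β) / d)².
z_{α/2} + z_β = 1.960 + 1.282 = 3.242.
n = 2 × (3.242 / 0.32)² = 2 × 10.131² = 2 × 102.64 = 205.3.
Round up to the next whole participant.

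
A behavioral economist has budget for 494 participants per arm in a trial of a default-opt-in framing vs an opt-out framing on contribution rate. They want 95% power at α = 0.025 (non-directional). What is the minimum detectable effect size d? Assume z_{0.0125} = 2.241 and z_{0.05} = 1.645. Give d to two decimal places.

For two independent groups of n = 494 each: d_min = (z_{α/2} + z_β)·√(2/n).
z-sum = 2.241 + 1.645 = 3.886.
d_min = 3.886 × √(2/494) = 3.886 × 0.0636 = 0.247.

d_min ≈ 0.25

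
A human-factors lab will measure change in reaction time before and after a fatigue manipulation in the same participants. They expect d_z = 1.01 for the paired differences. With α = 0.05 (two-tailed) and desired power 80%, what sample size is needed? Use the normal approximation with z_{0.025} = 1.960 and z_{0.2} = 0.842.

For a paired (one-sample on differences) test: n = ((z_{α/2} + z_β) / d)².
z_{α/2} + z_β = 1.960 + 0.842 = 2.802.
n = (2.802 / 1.01)² = 2.774² = 7.70.
Round up.

n = 8 pairs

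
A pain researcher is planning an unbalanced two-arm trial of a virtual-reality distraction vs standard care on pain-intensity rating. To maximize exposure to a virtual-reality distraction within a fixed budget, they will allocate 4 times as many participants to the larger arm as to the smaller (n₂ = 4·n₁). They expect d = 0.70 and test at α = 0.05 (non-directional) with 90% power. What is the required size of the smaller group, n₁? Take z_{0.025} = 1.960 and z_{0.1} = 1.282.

With allocation ratio k = n₂/n₁ = 4, Var(x̄₁−x̄₂) = σ²(1/n₁ + 1/(k·n₁)) = σ²·(k+1)/(k·n₁).
So n₁ = (1 + 1/k)·((z_{α/2} + z_β)/d)² = 1.250 × (3.242/0.70)².
n₁ = 1.250 × 21.45 = 26.8.
Round up: n₁ = 27, giving n₂ = 4 × 27 = 108.

n₁ = 27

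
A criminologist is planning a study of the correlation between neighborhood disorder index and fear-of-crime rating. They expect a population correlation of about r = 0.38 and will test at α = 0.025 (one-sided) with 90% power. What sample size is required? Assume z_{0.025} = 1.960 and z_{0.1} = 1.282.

n = 69

Fisher's z: C = ½·ln((1+r)/(1−r)) = ½·ln(2.2258) = 0.4001.
n = ((z_{α} + z_β)/C)² + 3.
(1.960 + 1.282) / 0.4001 = 3.242 / 0.4001 = 8.103.
n = 8.103² + 3 = 65.66 + 3 = 68.7.
Round up.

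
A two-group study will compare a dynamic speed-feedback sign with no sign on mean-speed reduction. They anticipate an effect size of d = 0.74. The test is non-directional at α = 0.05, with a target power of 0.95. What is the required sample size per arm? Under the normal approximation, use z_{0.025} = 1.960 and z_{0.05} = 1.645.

For two independent groups with equal n: n = 2·((z_{α/2} + z_β) / d)².
z_{α/2} + z_β = 1.960 + 1.645 = 3.605.
n = 2 × (3.605 / 0.74)² = 2 × 4.872² = 2 × 23.73 = 47.5.
Round up to the next whole participant.

n = 48 per group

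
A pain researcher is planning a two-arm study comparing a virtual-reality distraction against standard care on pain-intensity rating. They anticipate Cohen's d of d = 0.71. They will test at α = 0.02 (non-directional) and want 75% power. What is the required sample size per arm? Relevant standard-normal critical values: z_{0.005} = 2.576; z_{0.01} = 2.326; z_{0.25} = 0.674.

n = 36 per group

For two independent groups with equal n: n = 2·((z_{α/2} + z_β) / d)².
z_{α/2} + z_β = 2.326 + 0.674 = 3.000.
n = 2 × (3.000 / 0.71)² = 2 × 4.225² = 2 × 17.85 = 35.7.
Round up to the next whole participant.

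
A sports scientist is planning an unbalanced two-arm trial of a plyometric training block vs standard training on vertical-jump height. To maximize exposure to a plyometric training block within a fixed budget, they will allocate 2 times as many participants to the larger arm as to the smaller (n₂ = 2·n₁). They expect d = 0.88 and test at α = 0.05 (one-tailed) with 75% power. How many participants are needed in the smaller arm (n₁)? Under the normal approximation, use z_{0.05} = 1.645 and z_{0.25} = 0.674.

With allocation ratio k = n₂/n₁ = 2, Var(x̄₁−x̄₂) = σ²(1/n₁ + 1/(k·n₁)) = σ²·(k+1)/(k·n₁).
So n₁ = (1 + 1/k)·((z_{α} + z_β)/d)² = 1.500 × (2.319/0.88)².
n₁ = 1.500 × 6.94 = 10.4.
Round up: n₁ = 11, giving n₂ = 2 × 11 = 22.

n₁ = 11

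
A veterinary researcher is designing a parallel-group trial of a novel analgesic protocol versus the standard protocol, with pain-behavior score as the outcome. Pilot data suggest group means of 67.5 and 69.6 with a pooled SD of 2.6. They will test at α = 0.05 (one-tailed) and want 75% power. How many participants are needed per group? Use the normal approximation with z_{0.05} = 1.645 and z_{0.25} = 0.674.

n = 17 per group

Cohen's d = |M₁ − M₂| / SD_pooled = |67.5 − 69.6| / 2.6 = 2.1 / 2.6 = 0.808.
For two independent groups with equal n: n = 2·((z_{α} + z_β) / d)².
z_{α} + z_β = 1.645 + 0.674 = 2.319.
n = 2 × (2.319 / 0.808)² = 2 × 2.870² = 2 × 8.24 = 16.5.
Round up to the next whole participant.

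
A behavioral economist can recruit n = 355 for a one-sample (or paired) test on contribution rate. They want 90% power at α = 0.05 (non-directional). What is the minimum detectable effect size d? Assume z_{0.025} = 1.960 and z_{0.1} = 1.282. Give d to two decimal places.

For a single sample (or paired design) of n = 355: d_min = (z_{α/2} + z_β)/√n.
z-sum = 1.960 + 1.282 = 3.242.
d_min = 3.242 / √355 = 3.242 / 18.841 = 0.172.

d_min ≈ 0.17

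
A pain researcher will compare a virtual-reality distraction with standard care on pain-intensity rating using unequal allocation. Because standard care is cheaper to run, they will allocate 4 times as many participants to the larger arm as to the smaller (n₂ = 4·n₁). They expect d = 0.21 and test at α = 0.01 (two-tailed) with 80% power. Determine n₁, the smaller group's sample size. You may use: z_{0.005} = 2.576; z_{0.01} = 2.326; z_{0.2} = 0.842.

With allocation ratio k = n₂/n₁ = 4, Var(x̄₁−x̄₂) = σ²(1/n₁ + 1/(k·n₁)) = σ²·(k+1)/(k·n₁).
So n₁ = (1 + 1/k)·((z_{α/2} + z_β)/d)² = 1.250 × (3.418/0.21)².
n₁ = 1.250 × 264.91 = 331.1.
Round up: n₁ = 332, giving n₂ = 4 × 332 = 1328.

n₁ = 332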